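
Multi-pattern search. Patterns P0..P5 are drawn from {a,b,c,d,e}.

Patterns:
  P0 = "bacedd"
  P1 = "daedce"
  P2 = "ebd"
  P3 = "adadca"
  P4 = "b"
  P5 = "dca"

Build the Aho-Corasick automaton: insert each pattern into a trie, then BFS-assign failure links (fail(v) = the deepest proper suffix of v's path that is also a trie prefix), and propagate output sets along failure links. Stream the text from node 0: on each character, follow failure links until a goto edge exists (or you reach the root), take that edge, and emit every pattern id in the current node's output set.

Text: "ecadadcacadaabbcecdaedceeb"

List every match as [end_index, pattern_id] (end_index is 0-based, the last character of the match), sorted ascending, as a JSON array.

Construct AC machine:
Trie nodes:
  0='ε' goto a→16 b→1 d→7 e→13
  1='b' goto a→2  [P4 ends]
  2='ba' goto c→3
  3='bac' goto e→4
  4='bace' goto d→5
  5='baced' goto d→6
  6='bacedd' goto ·  [P0 ends]
  7='d' goto a→8 c→22
  8='da' goto e→9
  9='dae' goto d→10
  10='daed' goto c→11
  11='daedc' goto e→12
  12='daedce' goto ·  [P1 ends]
  13='e' goto b→14
  14='eb' goto d→15
  15='ebd' goto ·  [P2 ends]
  16='a' goto d→17
  17='ad' goto a→18
  18='ada' goto d→19
  19='adad' goto c→20
  20='adadc' goto a→21
  21='adadca' goto ·  [P3 ends]
  22='dc' goto a→23
  23='dca' goto ·  [P5 ends]

BFS fail/out derivation:
  fail(1) 'b': from fail(0)=0 chase 'b': 0 ⇒ 0;  out={4}∪out(0)={4}
  fail(7) 'd': from fail(0)=0 chase 'd': 0 ⇒ 0;  out=∅∪out(0)=∅
  fail(13) 'e': from fail(0)=0 chase 'e': 0 ⇒ 0;  out=∅∪out(0)=∅
  fail(16) 'a': from fail(0)=0 chase 'a': 0 ⇒ 0;  out=∅∪out(0)=∅
  fail(2) 'ba': from fail(1)=0 chase 'a': 0 ⇒ 16;  out=∅∪out(16)=∅
  fail(8) 'da': from fail(7)=0 chase 'a': 0 ⇒ 16;  out=∅∪out(16)=∅
  fail(14) 'eb': from fail(13)=0 chase 'b': 0 ⇒ 1;  out=∅∪out(1)={4}
  fail(17) 'ad': from fail(16)=0 chase 'd': 0 ⇒ 7;  out=∅∪out(7)=∅
  fail(22) 'dc': from fail(7)=0 chase 'c': 0 ⇒ 0;  out=∅∪out(0)=∅
  fail(3) 'bac': from fail(2)=16 chase 'c': 16→0 ⇒ 0;  out=∅∪out(0)=∅
  fail(9) 'dae': from fail(8)=16 chase 'e': 16→0 ⇒ 13;  out=∅∪out(13)=∅
  fail(15) 'ebd': from fail(14)=1 chase 'd': 1→0 ⇒ 7;  out={2}∪out(7)={2}
  fail(18) 'ada': from fail(17)=7 chase 'a': 7 ⇒ 8;  out=∅∪out(8)=∅
  fail(23) 'dca': from fail(22)=0 chase 'a': 0 ⇒ 16;  out={5}∪out(16)={5}
  fail(4) 'bace': from fail(3)=0 chase 'e': 0 ⇒ 13;  out=∅∪out(13)=∅
  fail(10) 'daed': from fail(9)=13 chase 'd': 13→0 ⇒ 7;  out=∅∪out(7)=∅
  fail(19) 'adad': from fail(18)=8 chase 'd': 8→16 ⇒ 17;  out=∅∪out(17)=∅
  fail(5) 'baced': from fail(4)=13 chase 'd': 13→0 ⇒ 7;  out=∅∪out(7)=∅
  fail(11) 'daedc': from fail(10)=7 chase 'c': 7 ⇒ 22;  out=∅∪out(22)=∅
  fail(20) 'adadc': from fail(19)=17 chase 'c': 17→7 ⇒ 22;  out=∅∪out(22)=∅
  fail(6) 'bacedd': from fail(5)=7 chase 'd': 7→0 ⇒ 7;  out={0}∪out(7)={0}
  fail(12) 'daedce': from fail(11)=22 chase 'e': 22→0 ⇒ 13;  out={1}∪out(13)={1}
  fail(21) 'adadca': from fail(20)=22 chase 'a': 22 ⇒ 23;  out={3}∪out(23)={3,5}

Run:
[0] read 'e'  n0⇒n13
[1] read 'c'  n13⇒n0 (via fail)
[2] read 'a'  n0⇒n16
[3] read 'd'  n16⇒n17
[4] read 'a'  n17⇒n18
[5] read 'd'  n18⇒n19
[6] read 'c'  n19⇒n20
[7] read 'a'  n20⇒n21  → match P3@[2:7],P5@[5:7]
[8] read 'c'  n21⇒n0 (via fail)
[9] read 'a'  n0⇒n16
[10] read 'd'  n16⇒n17
[11] read 'a'  n17⇒n18
[12] read 'a'  n18⇒n16 (via fail)
[13] read 'b'  n16⇒n1 (via fail)  → match P4@[13:13]
[14] read 'b'  n1⇒n1 (via fail)  → match P4@[14:14]
[15] read 'c'  n1⇒n0 (via fail)
[16] read 'e'  n0⇒n13
[17] read 'c'  n13⇒n0 (via fail)
[18] read 'd'  n0⇒n7
[19] read 'a'  n7⇒n8
[20] read 'e'  n8⇒n9
[21] read 'd'  n9⇒n10
[22] read 'c'  n10⇒n11
[23] read 'e'  n11⇒n12  → match P1@[18:23]
[24] read 'e'  n12⇒n13 (via fail)
[25] read 'b'  n13⇒n14  → match P4@[25:25]

Result: [[7,3],[7,5],[13,4],[14,4],[23,1],[25,4]]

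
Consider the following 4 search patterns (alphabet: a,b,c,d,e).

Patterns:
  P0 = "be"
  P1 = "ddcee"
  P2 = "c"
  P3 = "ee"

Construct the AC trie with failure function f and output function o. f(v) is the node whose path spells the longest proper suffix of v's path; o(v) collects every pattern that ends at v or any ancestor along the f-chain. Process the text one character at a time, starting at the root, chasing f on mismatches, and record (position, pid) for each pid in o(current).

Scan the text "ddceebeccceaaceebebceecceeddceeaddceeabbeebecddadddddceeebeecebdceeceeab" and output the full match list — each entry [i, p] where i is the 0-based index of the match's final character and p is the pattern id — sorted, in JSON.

Build:
Trie nodes:
  0='ε' goto b→1 c→8 d→3 e→9
  1='b' goto e→2
  2='be' goto ·  ←P0
  3='d' goto d→4
  4='dd' goto c→5
  5='ddc' goto e→6
  6='ddce' goto e→7
  7='ddcee' goto ·  ←P1
  8='c' goto ·  ←P2
  9='e' goto e→10
  10='ee' goto ·  ←P3

BFS fail/out derivation:
  n1('b'): parent n0 fail=0; on 'b' 0 → fail=0;  out ∅∪∅=∅
  n3('d'): parent n0 fail=0; on 'd' 0 → fail=0;  out ∅∪∅=∅
  n8('c'): parent n0 fail=0; on 'c' 0 → fail=0;  out {2}∪∅={2}
  n9('e'): parent n0 fail=0; on 'e' 0 → fail=0;  out ∅∪∅=∅
  n2('be'): parent n1 fail=0; on 'e' 0 → fail=9;  out {0}∪∅={0}
  n4('dd'): parent n3 fail=0; on 'd' 0 → fail=3;  out ∅∪∅=∅
  n10('ee'): parent n9 fail=0; on 'e' 0 → fail=9;  out {3}∪∅={3}
  n5('ddc'): parent n4 fail=3; on 'c' 3→0 → fail=8;  out ∅∪{2}={2}
  n6('ddce'): parent n5 fail=8; on 'e' 8→0 → fail=9;  out ∅∪∅=∅
  n7('ddcee'): parent n6 fail=9; on 'e' 9 → fail=10;  out {1}∪{3}={1,3}

Scan:
i=0 'd': node 0→3
i=1 'd': node 3→4
i=2 'c': node 4→5  emit P2@[2:2]
i=3 'e': node 5→6
i=4 'e': node 6→7  emit P1@[0:4],P3@[3:4]
i=5 'b': node 7→1 (via fail)
i=6 'e': node 1→2  emit P0@[5:6]
i=7 'c': node 2→8 (via fail)  emit P2@[7:7]
i=8 'c': node 8→8 (via fail)  emit P2@[8:8]
i=9 'c': node 8→8 (via fail)  emit P2@[9:9]
i=10 'e': node 8→9 (via fail)
i=11 'a': node 9→0 (via fail)
i=12 'a': node 0→0
i=13 'c': node 0→8  emit P2@[13:13]
i=14 'e': node 8→9 (via fail)
i=15 'e': node 9→10  emit P3@[14:15]
i=16 'b': node 10→1 (via fail)
i=17 'e': node 1→2  emit P0@[16:17]
i=18 'b': node 2→1 (via fail)
i=19 'c': node 1→8 (via fail)  emit P2@[19:19]
i=20 'e': node 8→9 (via fail)
i=21 'e': node 9→10  emit P3@[20:21]
i=22 'c': node 10→8 (via fail)  emit P2@[22:22]
i=23 'c': node 8→8 (via fail)  emit P2@[23:23]
i=24 'e': node 8→9 (via fail)
i=25 'e': node 9→10  emit P3@[24:25]
i=26 'd': node 10→3 (via fail)
i=27 'd': node 3→4
i=28 'c': node 4→5  emit P2@[28:28]
i=29 'e': node 5→6
i=30 'e': node 6→7  emit P1@[26:30],P3@[29:30]
i=31 'a': node 7→0 (via fail)
i=32 'd': node 0→3
i=33 'd': node 3→4
i=34 'c': node 4→5  emit P2@[34:34]
i=35 'e': node 5→6
i=36 'e': node 6→7  emit P1@[32:36],P3@[35:36]
i=37 'a': node 7→0 (via fail)
i=38 'b': node 0→1
i=39 'b': node 1→1 (via fail)
i=40 'e': node 1→2  emit P0@[39:40]
i=41 'e': node 2→10 (via fail)  emit P3@[40:41]
i=42 'b': node 10→1 (via fail)
i=43 'e': node 1→2  emit P0@[42:43]
i=44 'c': node 2→8 (via fail)  emit P2@[44:44]
i=45 'd': node 8→3 (via fail)
i=46 'd': node 3→4
i=47 'a': node 4→0 (via fail)
i=48 'd': node 0→3
i=49 'd': node 3→4
i=50 'd': node 4→4 (via fail)
i=51 'd': node 4→4 (via fail)
i=52 'd': node 4→4 (via fail)
i=53 'c': node 4→5  emit P2@[53:53]
i=54 'e': node 5→6
i=55 'e': node 6→7  emit P1@[51:55],P3@[54:55]
i=56 'e': node 7→10 (via fail)  emit P3@[55:56]
i=57 'b': node 10→1 (via fail)
i=58 'e': node 1→2  emit P0@[57:58]
i=59 'e': node 2→10 (via fail)  emit P3@[58:59]
i=60 'c': node 10→8 (via fail)  emit P2@[60:60]
i=61 'e': node 8→9 (via fail)
i=62 'b': node 9→1 (via fail)
i=63 'd': node 1→3 (via fail)
i=64 'c': node 3→8 (via fail)  emit P2@[64:64]
i=65 'e': node 8→9 (via fail)
i=66 'e': node 9→10  emit P3@[65:66]
i=67 'c': node 10→8 (via fail)  emit P2@[67:67]
i=68 'e': node 8→9 (via fail)
i=69 'e': node 9→10  emit P3@[68:69]
i=70 'a': node 10→0 (via fail)
i=71 'b': node 0→1

All matches (sorted): [[2,2],[4,1],[4,3],[6,0],[7,2],[8,2],[9,2],[13,2],[15,3],[17,0],[19,2],[21,3],[22,2],[23,2],[25,3],[28,2],[30,1],[30,3],[34,2],[36,1],[36,3],[40,0],[41,3],[43,0],[44,2],[53,2],[55,1],[55,3],[56,3],[58,0],[59,3],[60,2],[64,2],[66,3],[67,2],[69,3]]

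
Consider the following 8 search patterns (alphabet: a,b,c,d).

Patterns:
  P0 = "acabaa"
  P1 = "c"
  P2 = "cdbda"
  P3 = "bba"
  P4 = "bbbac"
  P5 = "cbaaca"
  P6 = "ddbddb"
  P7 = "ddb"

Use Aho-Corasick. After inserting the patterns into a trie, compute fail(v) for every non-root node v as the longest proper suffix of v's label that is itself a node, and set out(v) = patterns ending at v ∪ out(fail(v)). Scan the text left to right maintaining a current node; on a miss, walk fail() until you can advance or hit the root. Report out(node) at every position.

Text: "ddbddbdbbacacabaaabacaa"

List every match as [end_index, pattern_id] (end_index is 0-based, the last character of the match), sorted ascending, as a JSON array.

Build:
Trie (insert patterns):
  0='ε' goto a→1 b→12 c→7 d→23
  1='a' goto c→2
  2='ac' goto a→3
  3='aca' goto b→4
  4='acab' goto a→5
  5='acaba' goto a→6
  6='acabaa' goto ·  [P0 ends]
  7='c' goto b→18 d→8  [P1 ends]
  8='cd' goto b→9
  9='cdb' goto d→10
  10='cdbd' goto a→11
  11='cdbda' goto ·  [P2 ends]
  12='b' goto b→13
  13='bb' goto a→14 b→15
  14='bba' goto ·  [P3 ends]
  15='bbb' goto a→16
  16='bbba' goto c→17
  17='bbbac' goto ·  [P4 ends]
  18='cb' goto a→19
  19='cba' goto a→20
  20='cbaa' goto c→21
  21='cbaac' goto a→22
  22='cbaaca' goto ·  [P5 ends]
  23='d' goto d→24
  24='dd' goto b→25
  25='ddb' goto d→26  [P7 ends]
  26='ddbd' goto d→27
  27='ddbdd' goto b→28
  28='ddbddb' goto ·  [P6 ends]

BFS fail/out derivation:
  fail(1) 'a': from fail(0)=0 chase 'a': 0 ⇒ 0;  out=∅∪out(0)=∅
  fail(7) 'c': from fail(0)=0 chase 'c': 0 ⇒ 0;  out={1}∪out(0)={1}
  fail(12) 'b': from fail(0)=0 chase 'b': 0 ⇒ 0;  out=∅∪out(0)=∅
  fail(23) 'd': from fail(0)=0 chase 'd': 0 ⇒ 0;  out=∅∪out(0)=∅
  fail(2) 'ac': from fail(1)=0 chase 'c': 0 ⇒ 7;  out=∅∪out(7)={1}
  fail(8) 'cd': from fail(7)=0 chase 'd': 0 ⇒ 23;  out=∅∪out(23)=∅
  fail(13) 'bb': from fail(12)=0 chase 'b': 0 ⇒ 12;  out=∅∪out(12)=∅
  fail(18) 'cb': from fail(7)=0 chase 'b': 0 ⇒ 12;  out=∅∪out(12)=∅
  fail(24) 'dd': from fail(23)=0 chase 'd': 0 ⇒ 23;  out=∅∪out(23)=∅
  fail(3) 'aca': from fail(2)=7 chase 'a': 7→0 ⇒ 1;  out=∅∪out(1)=∅
  fail(9) 'cdb': from fail(8)=23 chase 'b': 23→0 ⇒ 12;  out=∅∪out(12)=∅
  fail(14) 'bba': from fail(13)=12 chase 'a': 12→0 ⇒ 1;  out={3}∪out(1)={3}
  fail(15) 'bbb': from fail(13)=12 chase 'b': 12 ⇒ 13;  out=∅∪out(13)=∅
  fail(19) 'cba': from fail(18)=12 chase 'a': 12→0 ⇒ 1;  out=∅∪out(1)=∅
  fail(25) 'ddb': from fail(24)=23 chase 'b': 23→0 ⇒ 12;  out={7}∪out(12)={7}
  fail(4) 'acab': from fail(3)=1 chase 'b': 1→0 ⇒ 12;  out=∅∪out(12)=∅
  fail(10) 'cdbd': from fail(9)=12 chase 'd': 12→0 ⇒ 23;  out=∅∪out(23)=∅
  fail(16) 'bbba': from fail(15)=13 chase 'a': 13 ⇒ 14;  out=∅∪out(14)={3}
  fail(20) 'cbaa': from fail(19)=1 chase 'a': 1→0 ⇒ 1;  out=∅∪out(1)=∅
  fail(26) 'ddbd': from fail(25)=12 chase 'd': 12→0 ⇒ 23;  out=∅∪out(23)=∅
  fail(5) 'acaba': from fail(4)=12 chase 'a': 12→0 ⇒ 1;  out=∅∪out(1)=∅
  fail(11) 'cdbda': from fail(10)=23 chase 'a': 23→0 ⇒ 1;  out={2}∪out(1)={2}
  fail(17) 'bbbac': from fail(16)=14 chase 'c': 14→1 ⇒ 2;  out={4}∪out(2)={1,4}
  fail(21) 'cbaac': from fail(20)=1 chase 'c': 1 ⇒ 2;  out=∅∪out(2)={1}
  fail(27) 'ddbdd': from fail(26)=23 chase 'd': 23 ⇒ 24;  out=∅∪out(24)=∅
  fail(6) 'acabaa': from fail(5)=1 chase 'a': 1→0 ⇒ 1;  out={0}∪out(1)={0}
  fail(22) 'cbaaca': from fail(21)=2 chase 'a': 2 ⇒ 3;  out={5}∪out(3)={5}
  fail(28) 'ddbddb': from fail(27)=24 chase 'b': 24 ⇒ 25;  out={6}∪out(25)={6,7}

Text stream:
pos 0 'd': at 23
pos 1 'd': at 24
pos 2 'b': at 25  → match P7@[0:2]
pos 3 'd': at 26
pos 4 'd': at 27
pos 5 'b': at 28  → match P6@[0:5],P7@[3:5]
pos 6 'd': at 26 ·f
pos 7 'b': at 12 ·f
pos 8 'b': at 13
pos 9 'a': at 14  → match P3@[7:9]
pos 10 'c': at 2 ·f  → match P1@[10:10]
pos 11 'a': at 3
pos 12 'c': at 2 ·f  → match P1@[12:12]
pos 13 'a': at 3
pos 14 'b': at 4
pos 15 'a': at 5
pos 16 'a': at 6  → match P0@[11:16]
pos 17 'a': at 1 ·f
pos 18 'b': at 12 ·f
pos 19 'a': at 1 ·f
pos 20 'c': at 2  → match P1@[20:20]
pos 21 'a': at 3
pos 22 'a': at 1 ·f

Result: [[2,7],[5,6],[5,7],[9,3],[10,1],[12,1],[16,0],[20,1]]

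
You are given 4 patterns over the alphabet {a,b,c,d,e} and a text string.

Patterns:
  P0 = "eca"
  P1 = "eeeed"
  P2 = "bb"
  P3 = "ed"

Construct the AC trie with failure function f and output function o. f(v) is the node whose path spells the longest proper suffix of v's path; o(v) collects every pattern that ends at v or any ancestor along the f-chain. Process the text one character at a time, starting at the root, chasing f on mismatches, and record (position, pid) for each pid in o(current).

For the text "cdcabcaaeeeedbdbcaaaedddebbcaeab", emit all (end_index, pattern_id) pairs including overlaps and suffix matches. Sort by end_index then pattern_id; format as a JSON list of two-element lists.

Construct AC machine:
Trie (insert patterns):
  0='ε' goto b→8 e→1
  1='e' goto c→2 d→10 e→4
  2='ec' goto a→3
  3='eca' goto ·  ←P0
  4='ee' goto e→5
  5='eee' goto e→6
  6='eeee' goto d→7
  7='eeeed' goto ·  ←P1
  8='b' goto b→9
  9='bb' goto ·  ←P2
  10='ed' goto ·  ←P3

Failure links (BFS by depth):
  n1('e'): parent n0 fail=0; on 'e' 0 → fail=0;  out ∅∪∅=∅
  n8('b'): parent n0 fail=0; on 'b' 0 → fail=0;  out ∅∪∅=∅
  n2('ec'): parent n1 fail=0; on 'c' 0 → fail=0;  out ∅∪∅=∅
  n4('ee'): parent n1 fail=0; on 'e' 0 → fail=1;  out ∅∪∅=∅
  n9('bb'): parent n8 fail=0; on 'b' 0 → fail=8;  out {2}∪∅={2}
  n10('ed'): parent n1 fail=0; on 'd' 0 → fail=0;  out {3}∪∅={3}
  n3('eca'): parent n2 fail=0; on 'a' 0 → fail=0;  out {0}∪∅={0}
  n5('eee'): parent n4 fail=1; on 'e' 1 → fail=4;  out ∅∪∅=∅
  n6('eeee'): parent n5 fail=4; on 'e' 4 → fail=5;  out ∅∪∅=∅
  n7('eeeed'): parent n6 fail=5; on 'd' 5→4→1 → fail=10;  out {1}∪{3}={1,3}

Text stream:
i=0 'c': node 0→0
i=1 'd': node 0→0
i=2 'c': node 0→0
i=3 'a': node 0→0
i=4 'b': node 0→8
i=5 'c': node 8→0 (via fail)
i=6 'a': node 0→0
i=7 'a': node 0→0
i=8 'e': node 0→1
i=9 'e': node 1→4
i=10 'e': node 4→5
i=11 'e': node 5→6
i=12 'd': node 6→7  ** P1@[8:12],P3@[11:12]
i=13 'b': node 7→8 (via fail)
i=14 'd': node 8→0 (via fail)
i=15 'b': node 0→8
i=16 'c': node 8→0 (via fail)
i=17 'a': node 0→0
i=18 'a': node 0→0
i=19 'a': node 0→0
i=20 'e': node 0→1
i=21 'd': node 1→10  ** P3@[20:21]
i=22 'd': node 10→0 (via fail)
i=23 'd': node 0→0
i=24 'e': node 0→1
i=25 'b': node 1→8 (via fail)
i=26 'b': node 8→9  ** P2@[25:26]
i=27 'c': node 9→0 (via fail)
i=28 'a': node 0→0
i=29 'e': node 0→1
i=30 'a': node 1→0 (via fail)
i=31 'b': node 0→8

Result: [[12,1],[12,3],[21,3],[26,2]]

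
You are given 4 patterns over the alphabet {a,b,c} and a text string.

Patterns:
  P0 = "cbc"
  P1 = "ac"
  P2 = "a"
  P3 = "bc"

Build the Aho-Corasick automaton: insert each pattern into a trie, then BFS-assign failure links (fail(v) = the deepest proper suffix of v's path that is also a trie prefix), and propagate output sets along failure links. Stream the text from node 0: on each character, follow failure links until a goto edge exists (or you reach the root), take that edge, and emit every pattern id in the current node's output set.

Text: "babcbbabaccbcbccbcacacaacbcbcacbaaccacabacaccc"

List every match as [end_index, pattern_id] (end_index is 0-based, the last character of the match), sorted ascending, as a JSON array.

Construct AC machine:
Trie nodes:
  n0 'ε': a→4 b→6 c→1
  n1 'c': b→2
  n2 'cb': c→3
  n3 'cbc': ·  [P0 ends]
  n4 'a': c→5  [P2 ends]
  n5 'ac': ·  [P1 ends]
  n6 'b': c→7
  n7 'bc': ·  [P3 ends]

BFS fail/out derivation:
  n1('c'): parent n0 fail=0; on 'c' 0 → fail=0;  out ∅∪∅=∅
  n4('a'): parent n0 fail=0; on 'a' 0 → fail=0;  out {2}∪∅={2}
  n6('b'): parent n0 fail=0; on 'b' 0 → fail=0;  out ∅∪∅=∅
  n2('cb'): parent n1 fail=0; on 'b' 0 → fail=6;  out ∅∪∅=∅
  n5('ac'): parent n4 fail=0; on 'c' 0 → fail=1;  out {1}∪∅={1}
  n7('bc'): parent n6 fail=0; on 'c' 0 → fail=1;  out {3}∪∅={3}
  n3('cbc'): parent n2 fail=6; on 'c' 6 → fail=7;  out {0}∪{3}={0,3}

Text stream:
i=0 'b': node 0→6
i=1 'a': node 6→4 (fail-walked)  ** P2@[1:1]
i=2 'b': node 4→6 (fail-walked)
i=3 'c': node 6→7  ** P3@[2:3]
i=4 'b': node 7→2 (fail-walked)
i=5 'b': node 2→6 (fail-walked)
i=6 'a': node 6→4 (fail-walked)  ** P2@[6:6]
i=7 'b': node 4→6 (fail-walked)
i=8 'a': node 6→4 (fail-walked)  ** P2@[8:8]
i=9 'c': node 4→5  ** P1@[8:9]
i=10 'c': node 5→1 (fail-walked)
i=11 'b': node 1→2
i=12 'c': node 2→3  ** P0@[10:12],P3@[11:12]
i=13 'b': node 3→2 (fail-walked)
i=14 'c': node 2→3  ** P0@[12:14],P3@[13:14]
i=15 'c': node 3→1 (fail-walked)
i=16 'b': node 1→2
i=17 'c': node 2→3  ** P0@[15:17],P3@[16:17]
i=18 'a': node 3→4 (fail-walked)  ** P2@[18:18]
i=19 'c': node 4→5  ** P1@[18:19]
i=20 'a': node 5→4 (fail-walked)  ** P2@[20:20]
i=21 'c': node 4→5  ** P1@[20:21]
i=22 'a': node 5→4 (fail-walked)  ** P2@[22:22]
i=23 'a': node 4→4 (fail-walked)  ** P2@[23:23]
i=24 'c': node 4→5  ** P1@[23:24]
i=25 'b': node 5→2 (fail-walked)
i=26 'c': node 2→3  ** P0@[24:26],P3@[25:26]
i=27 'b': node 3→2 (fail-walked)
i=28 'c': node 2→3  ** P0@[26:28],P3@[27:28]
i=29 'a': node 3→4 (fail-walked)  ** P2@[29:29]
i=30 'c': node 4→5  ** P1@[29:30]
i=31 'b': node 5→2 (fail-walked)
i=32 'a': node 2→4 (fail-walked)  ** P2@[32:32]
i=33 'a': node 4→4 (fail-walked)  ** P2@[33:33]
i=34 'c': node 4→5  ** P1@[33:34]
i=35 'c': node 5→1 (fail-walked)
i=36 'a': node 1→4 (fail-walked)  ** P2@[36:36]
i=37 'c': node 4→5  ** P1@[36:37]
i=38 'a': node 5→4 (fail-walked)  ** P2@[38:38]
i=39 'b': node 4→6 (fail-walked)
i=40 'a': node 6→4 (fail-walked)  ** P2@[40:40]
i=41 'c': node 4→5  ** P1@[40:41]
i=42 'a': node 5→4 (fail-walked)  ** P2@[42:42]
i=43 'c': node 4→5  ** P1@[42:43]
i=44 'c': node 5→1 (fail-walked)
i=45 'c': node 1→1 (fail-walked)

All matches (sorted): [[1,2],[3,3],[6,2],[8,2],[9,1],[12,0],[12,3],[14,0],[14,3],[17,0],[17,3],[18,2],[19,1],[20,2],[21,1],[22,2],[23,2],[24,1],[26,0],[26,3],[28,0],[28,3],[29,2],[30,1],[32,2],[33,2],[34,1],[36,2],[37,1],[38,2],[40,2],[41,1],[42,2],[43,1]]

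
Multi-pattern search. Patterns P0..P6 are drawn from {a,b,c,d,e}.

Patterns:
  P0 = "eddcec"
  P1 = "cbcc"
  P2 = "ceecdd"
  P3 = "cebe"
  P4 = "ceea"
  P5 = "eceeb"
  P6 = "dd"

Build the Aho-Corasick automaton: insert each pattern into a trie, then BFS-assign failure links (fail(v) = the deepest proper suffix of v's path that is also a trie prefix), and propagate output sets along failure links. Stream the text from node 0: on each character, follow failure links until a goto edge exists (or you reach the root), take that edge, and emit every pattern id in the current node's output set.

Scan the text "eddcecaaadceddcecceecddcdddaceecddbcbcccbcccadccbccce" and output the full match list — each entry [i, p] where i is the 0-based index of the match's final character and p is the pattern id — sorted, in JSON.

Construct AC machine:
Trie nodes:
  0='ε' goto c→7 d→23 e→1
  1='e' goto c→19 d→2
  2='ed' goto d→3
  3='edd' goto c→4
  4='eddc' goto e→5
  5='eddce' goto c→6
  6='eddcec' goto ·  [P0 ends]
  7='c' goto b→8 e→11
  8='cb' goto c→9
  9='cbc' goto c→10
  10='cbcc' goto ·  [P1 ends]
  11='ce' goto b→16 e→12
  12='cee' goto a→18 c→13
  13='ceec' goto d→14
  14='ceecd' goto d→15
  15='ceecdd' goto ·  [P2 ends]
  16='ceb' goto e→17
  17='cebe' goto ·  [P3 ends]
  18='ceea' goto ·  [P4 ends]
  19='ec' goto e→20
  20='ece' goto e→21
  21='ecee' goto b→22
  22='eceeb' goto ·  [P5 ends]
  23='d' goto d→24
  24='dd' goto ·  [P6 ends]

BFS fail/out derivation:
  fail(1) 'e': from fail(0)=0 chase 'e': 0 ⇒ 0;  out=∅∪out(0)=∅
  fail(7) 'c': from fail(0)=0 chase 'c': 0 ⇒ 0;  out=∅∪out(0)=∅
  fail(23) 'd': from fail(0)=0 chase 'd': 0 ⇒ 0;  out=∅∪out(0)=∅
  fail(2) 'ed': from fail(1)=0 chase 'd': 0 ⇒ 23;  out=∅∪out(23)=∅
  fail(8) 'cb': from fail(7)=0 chase 'b': 0 ⇒ 0;  out=∅∪out(0)=∅
  fail(11) 'ce': from fail(7)=0 chase 'e': 0 ⇒ 1;  out=∅∪out(1)=∅
  fail(19) 'ec': from fail(1)=0 chase 'c': 0 ⇒ 7;  out=∅∪out(7)=∅
  fail(24) 'dd': from fail(23)=0 chase 'd': 0 ⇒ 23;  out={6}∪out(23)={6}
  fail(3) 'edd': from fail(2)=23 chase 'd': 23 ⇒ 24;  out=∅∪out(24)={6}
  fail(9) 'cbc': from fail(8)=0 chase 'c': 0 ⇒ 7;  out=∅∪out(7)=∅
  fail(12) 'cee': from fail(11)=1 chase 'e': 1→0 ⇒ 1;  out=∅∪out(1)=∅
  fail(16) 'ceb': from fail(11)=1 chase 'b': 1→0 ⇒ 0;  out=∅∪out(0)=∅
  fail(20) 'ece': from fail(19)=7 chase 'e': 7 ⇒ 11;  out=∅∪out(11)=∅
  fail(4) 'eddc': from fail(3)=24 chase 'c': 24→23→0 ⇒ 7;  out=∅∪out(7)=∅
  fail(10) 'cbcc': from fail(9)=7 chase 'c': 7→0 ⇒ 7;  out={1}∪out(7)={1}
  fail(13) 'ceec': from fail(12)=1 chase 'c': 1 ⇒ 19;  out=∅∪out(19)=∅
  fail(17) 'cebe': from fail(16)=0 chase 'e': 0 ⇒ 1;  out={3}∪out(1)={3}
  fail(18) 'ceea': from fail(12)=1 chase 'a': 1→0 ⇒ 0;  out={4}∪out(0)={4}
  fail(21) 'ecee': from fail(20)=11 chase 'e': 11 ⇒ 12;  out=∅∪out(12)=∅
  fail(5) 'eddce': from fail(4)=7 chase 'e': 7 ⇒ 11;  out=∅∪out(11)=∅
  fail(14) 'ceecd': from fail(13)=19 chase 'd': 19→7→0 ⇒ 23;  out=∅∪out(23)=∅
  fail(22) 'eceeb': from fail(21)=12 chase 'b': 12→1→0 ⇒ 0;  out={5}∪out(0)={5}
  fail(6) 'eddcec': from fail(5)=11 chase 'c': 11→1 ⇒ 19;  out={0}∪out(19)={0}
  fail(15) 'ceecdd': from fail(14)=23 chase 'd': 23 ⇒ 24;  out={2}∪out(24)={2,6}

Scan:
pos 0 'e': at 1
pos 1 'd': at 2
pos 2 'd': at 3  → match P6@[1:2]
pos 3 'c': at 4
pos 4 'e': at 5
pos 5 'c': at 6  → match P0@[0:5]
pos 6 'a': at 0 ·f
pos 7 'a': at 0
pos 8 'a': at 0
pos 9 'd': at 23
pos 10 'c': at 7 ·f
pos 11 'e': at 11
pos 12 'd': at 2 ·f
pos 13 'd': at 3  → match P6@[12:13]
pos 14 'c': at 4
pos 15 'e': at 5
pos 16 'c': at 6  → match P0@[11:16]
pos 17 'c': at 7 ·f
pos 18 'e': at 11
pos 19 'e': at 12
pos 20 'c': at 13
pos 21 'd': at 14
pos 22 'd': at 15  → match P2@[17:22],P6@[21:22]
pos 23 'c': at 7 ·f
pos 24 'd': at 23 ·f
pos 25 'd': at 24  → match P6@[24:25]
pos 26 'd': at 24 ·f  → match P6@[25:26]
pos 27 'a': at 0 ·f
pos 28 'c': at 7
pos 29 'e': at 11
pos 30 'e': at 12
pos 31 'c': at 13
pos 32 'd': at 14
pos 33 'd': at 15  → match P2@[28:33],P6@[32:33]
pos 34 'b': at 0 ·f
pos 35 'c': at 7
pos 36 'b': at 8
pos 37 'c': at 9
pos 38 'c': at 10  → match P1@[35:38]
pos 39 'c': at 7 ·f
pos 40 'b': at 8
pos 41 'c': at 9
pos 42 'c': at 10  → match P1@[39:42]
pos 43 'c': at 7 ·f
pos 44 'a': at 0 ·f
pos 45 'd': at 23
pos 46 'c': at 7 ·f
pos 47 'c': at 7 ·f
pos 48 'b': at 8
pos 49 'c': at 9
pos 50 'c': at 10  → match P1@[47:50]
pos 51 'c': at 7 ·f
pos 52 'e': at 11

Matches: [[2,6],[5,0],[13,6],[16,0],[22,2],[22,6],[25,6],[26,6],[33,2],[33,6],[38,1],[42,1],[50,1]]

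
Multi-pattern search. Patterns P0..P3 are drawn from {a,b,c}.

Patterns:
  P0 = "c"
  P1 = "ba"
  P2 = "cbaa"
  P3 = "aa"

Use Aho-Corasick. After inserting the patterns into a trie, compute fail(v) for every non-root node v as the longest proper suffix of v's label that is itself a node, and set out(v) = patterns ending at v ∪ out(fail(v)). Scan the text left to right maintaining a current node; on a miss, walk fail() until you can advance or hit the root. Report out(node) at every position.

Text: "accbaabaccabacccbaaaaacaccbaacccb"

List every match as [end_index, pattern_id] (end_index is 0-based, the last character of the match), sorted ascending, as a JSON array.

Construct AC machine:
Trie (insert patterns):
  0='ε' goto a→7 b→2 c→1
  1='c' goto b→4  ←P0
  2='b' goto a→3
  3='ba' goto ·  ←P1
  4='cb' goto a→5
  5='cba' goto a→6
  6='cbaa' goto ·  ←P2
  7='a' goto a→8
  8='aa' goto ·  ←P3

BFS fail/out derivation:
  fail(1) 'c': from fail(0)=0 chase 'c': 0 ⇒ 0;  out={0}∪out(0)={0}
  fail(2) 'b': from fail(0)=0 chase 'b': 0 ⇒ 0;  out=∅∪out(0)=∅
  fail(7) 'a': from fail(0)=0 chase 'a': 0 ⇒ 0;  out=∅∪out(0)=∅
  fail(3) 'ba': from fail(2)=0 chase 'a': 0 ⇒ 7;  out={1}∪out(7)={1}
  fail(4) 'cb': from fail(1)=0 chase 'b': 0 ⇒ 2;  out=∅∪out(2)=∅
  fail(8) 'aa': from fail(7)=0 chase 'a': 0 ⇒ 7;  out={3}∪out(7)={3}
  fail(5) 'cba': from fail(4)=2 chase 'a': 2 ⇒ 3;  out=∅∪out(3)={1}
  fail(6) 'cbaa': from fail(5)=3 chase 'a': 3→7 ⇒ 8;  out={2}∪out(8)={2,3}

Text stream:
i=0 'a': node 0→7
i=1 'c': node 7→1 (fail-walked)  → match P0@[1:1]
i=2 'c': node 1→1 (fail-walked)  → match P0@[2:2]
i=3 'b': node 1→4
i=4 'a': node 4→5  → match P1@[3:4]
i=5 'a': node 5→6  → match P2@[2:5],P3@[4:5]
i=6 'b': node 6→2 (fail-walked)
i=7 'a': node 2→3  → match P1@[6:7]
i=8 'c': node 3→1 (fail-walked)  → match P0@[8:8]
i=9 'c': node 1→1 (fail-walked)  → match P0@[9:9]
i=10 'a': node 1→7 (fail-walked)
i=11 'b': node 7→2 (fail-walked)
i=12 'a': node 2→3  → match P1@[11:12]
i=13 'c': node 3→1 (fail-walked)  → match P0@[13:13]
i=14 'c': node 1→1 (fail-walked)  → match P0@[14:14]
i=15 'c': node 1→1 (fail-walked)  → match P0@[15:15]
i=16 'b': node 1→4
i=17 'a': node 4→5  → match P1@[16:17]
i=18 'a': node 5→6  → match P2@[15:18],P3@[17:18]
i=19 'a': node 6→8 (fail-walked)  → match P3@[18:19]
i=20 'a': node 8→8 (fail-walked)  → match P3@[19:20]
i=21 'a': node 8→8 (fail-walked)  → match P3@[20:21]
i=22 'c': node 8→1 (fail-walked)  → match P0@[22:22]
i=23 'a': node 1→7 (fail-walked)
i=24 'c': node 7→1 (fail-walked)  → match P0@[24:24]
i=25 'c': node 1→1 (fail-walked)  → match P0@[25:25]
i=26 'b': node 1→4
i=27 'a': node 4→5  → match P1@[26:27]
i=28 'a': node 5→6  → match P2@[25:28],P3@[27:28]
i=29 'c': node 6→1 (fail-walked)  → match P0@[29:29]
i=30 'c': node 1→1 (fail-walked)  → match P0@[30:30]
i=31 'c': node 1→1 (fail-walked)  → match P0@[31:31]
i=32 'b': node 1→4

Matches: [[1,0],[2,0],[4,1],[5,2],[5,3],[7,1],[8,0],[9,0],[12,1],[13,0],[14,0],[15,0],[17,1],[18,2],[18,3],[19,3],[20,3],[21,3],[22,0],[24,0],[25,0],[27,1],[28,2],[28,3],[29,0],[30,0],[31,0]]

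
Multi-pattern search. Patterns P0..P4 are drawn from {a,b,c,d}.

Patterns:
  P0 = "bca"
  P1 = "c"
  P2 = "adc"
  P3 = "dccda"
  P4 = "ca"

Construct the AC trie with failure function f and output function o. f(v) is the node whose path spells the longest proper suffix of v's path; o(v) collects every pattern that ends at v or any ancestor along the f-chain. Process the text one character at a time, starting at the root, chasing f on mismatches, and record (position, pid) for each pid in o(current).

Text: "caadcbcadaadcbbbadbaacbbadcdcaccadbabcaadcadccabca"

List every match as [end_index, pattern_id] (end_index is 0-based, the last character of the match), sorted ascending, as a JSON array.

Build:
Trie (insert patterns):
  n0 'ε': a→5 b→1 c→4 d→8
  n1 'b': c→2
  n2 'bc': a→3
  n3 'bca': ·  ←P0
  n4 'c': a→13  ←P1
  n5 'a': d→6
  n6 'ad': c→7
  n7 'adc': ·  ←P2
  n8 'd': c→9
  n9 'dc': c→10
  n10 'dcc': d→11
  n11 'dccd': a→12
  n12 'dccda': ·  ←P3
  n13 'ca': ·  ←P4

Failure links (BFS by depth):
  n1('b'): parent n0 fail=0; on 'b' 0 → fail=0;  out ∅∪∅=∅
  n4('c'): parent n0 fail=0; on 'c' 0 → fail=0;  out {1}∪∅={1}
  n5('a'): parent n0 fail=0; on 'a' 0 → fail=0;  out ∅∪∅=∅
  n8('d'): parent n0 fail=0; on 'd' 0 → fail=0;  out ∅∪∅=∅
  n2('bc'): parent n1 fail=0; on 'c' 0 → fail=4;  out ∅∪{1}={1}
  n6('ad'): parent n5 fail=0; on 'd' 0 → fail=8;  out ∅∪∅=∅
  n9('dc'): parent n8 fail=0; on 'c' 0 → fail=4;  out ∅∪{1}={1}
  n13('ca'): parent n4 fail=0; on 'a' 0 → fail=5;  out {4}∪∅={4}
  n3('bca'): parent n2 fail=4; on 'a' 4 → fail=13;  out {0}∪{4}={0,4}
  n7('adc'): parent n6 fail=8; on 'c' 8 → fail=9;  out {2}∪{1}={1,2}
  n10('dcc'): parent n9 fail=4; on 'c' 4→0 → fail=4;  out ∅∪{1}={1}
  n11('dccd'): parent n10 fail=4; on 'd' 4→0 → fail=8;  out ∅∪∅=∅
  n12('dccda'): parent n11 fail=8; on 'a' 8→0 → fail=5;  out {3}∪∅={3}

Scan:
i=0 'c': node 0→4  ** P1@[0:0]
i=1 'a': node 4→13  ** P4@[0:1]
i=2 'a': node 13→5 (fail-walked)
i=3 'd': node 5→6
i=4 'c': node 6→7  ** P1@[4:4],P2@[2:4]
i=5 'b': node 7→1 (fail-walked)
i=6 'c': node 1→2  ** P1@[6:6]
i=7 'a': node 2→3  ** P0@[5:7],P4@[6:7]
i=8 'd': node 3→6 (fail-walked)
i=9 'a': node 6→5 (fail-walked)
i=10 'a': node 5→5 (fail-walked)
i=11 'd': node 5→6
i=12 'c': node 6→7  ** P1@[12:12],P2@[10:12]
i=13 'b': node 7→1 (fail-walked)
i=14 'b': node 1→1 (fail-walked)
i=15 'b': node 1→1 (fail-walked)
i=16 'a': node 1→5 (fail-walked)
i=17 'd': node 5→6
i=18 'b': node 6→1 (fail-walked)
i=19 'a': node 1→5 (fail-walked)
i=20 'a': node 5→5 (fail-walked)
i=21 'c': node 5→4 (fail-walked)  ** P1@[21:21]
i=22 'b': node 4→1 (fail-walked)
i=23 'b': node 1→1 (fail-walked)
i=24 'a': node 1→5 (fail-walked)
i=25 'd': node 5→6
i=26 'c': node 6→7  ** P1@[26:26],P2@[24:26]
i=27 'd': node 7→8 (fail-walked)
i=28 'c': node 8→9  ** P1@[28:28]
i=29 'a': node 9→13 (fail-walked)  ** P4@[28:29]
i=30 'c': node 13→4 (fail-walked)  ** P1@[30:30]
i=31 'c': node 4→4 (fail-walked)  ** P1@[31:31]
i=32 'a': node 4→13  ** P4@[31:32]
i=33 'd': node 13→6 (fail-walked)
i=34 'b': node 6→1 (fail-walked)
i=35 'a': node 1→5 (fail-walked)
i=36 'b': node 5→1 (fail-walked)
i=37 'c': node 1→2  ** P1@[37:37]
i=38 'a': node 2→3  ** P0@[36:38],P4@[37:38]
i=39 'a': node 3→5 (fail-walked)
i=40 'd': node 5→6
i=41 'c': node 6→7  ** P1@[41:41],P2@[39:41]
i=42 'a': node 7→13 (fail-walked)  ** P4@[41:42]
i=43 'd': node 13→6 (fail-walked)
i=44 'c': node 6→7  ** P1@[44:44],P2@[42:44]
i=45 'c': node 7→10 (fail-walked)  ** P1@[45:45]
i=46 'a': node 10→13 (fail-walked)  ** P4@[45:46]
i=47 'b': node 13→1 (fail-walked)
i=48 'c': node 1→2  ** P1@[48:48]
i=49 'a': node 2→3  ** P0@[47:49],P4@[48:49]

Matches: [[0,1],[1,4],[4,1],[4,2],[6,1],[7,0],[7,4],[12,1],[12,2],[21,1],[26,1],[26,2],[28,1],[29,4],[30,1],[31,1],[32,4],[37,1],[38,0],[38,4],[41,1],[41,2],[42,4],[44,1],[44,2],[45,1],[46,4],[48,1],[49,0],[49,4]]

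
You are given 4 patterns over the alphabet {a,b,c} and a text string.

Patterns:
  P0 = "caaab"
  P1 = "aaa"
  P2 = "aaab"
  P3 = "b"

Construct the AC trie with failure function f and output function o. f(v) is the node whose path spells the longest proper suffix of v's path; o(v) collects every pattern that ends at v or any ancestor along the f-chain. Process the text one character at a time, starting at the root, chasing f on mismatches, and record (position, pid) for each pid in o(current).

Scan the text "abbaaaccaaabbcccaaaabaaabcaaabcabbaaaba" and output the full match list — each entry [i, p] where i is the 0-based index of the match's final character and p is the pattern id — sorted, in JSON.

Build automaton:
Trie nodes:
  n0 'ε': a→6 b→10 c→1
  n1 'c': a→2
  n2 'ca': a→3
  n3 'caa': a→4
  n4 'caaa': b→5
  n5 'caaab': ·  [P0 ends]
  n6 'a': a→7
  n7 'aa': a→8
  n8 'aaa': b→9  [P1 ends]
  n9 'aaab': ·  [P2 ends]
  n10 'b': ·  [P3 ends]

BFS fail/out derivation:
  fail(1) 'c': from fail(0)=0 chase 'c': 0 ⇒ 0;  out=∅∪out(0)=∅
  fail(6) 'a': from fail(0)=0 chase 'a': 0 ⇒ 0;  out=∅∪out(0)=∅
  fail(10) 'b': from fail(0)=0 chase 'b': 0 ⇒ 0;  out={3}∪out(0)={3}
  fail(2) 'ca': from fail(1)=0 chase 'a': 0 ⇒ 6;  out=∅∪out(6)=∅
  fail(7) 'aa': from fail(6)=0 chase 'a': 0 ⇒ 6;  out=∅∪out(6)=∅
  fail(3) 'caa': from fail(2)=6 chase 'a': 6 ⇒ 7;  out=∅∪out(7)=∅
  fail(8) 'aaa': from fail(7)=6 chase 'a': 6 ⇒ 7;  out={1}∪out(7)={1}
  fail(4) 'caaa': from fail(3)=7 chase 'a': 7 ⇒ 8;  out=∅∪out(8)={1}
  fail(9) 'aaab': from fail(8)=7 chase 'b': 7→6→0 ⇒ 10;  out={2}∪out(10)={2,3}
  fail(5) 'caaab': from fail(4)=8 chase 'b': 8 ⇒ 9;  out={0}∪out(9)={0,2,3}

Run:
[0] read 'a'  n0⇒n6
[1] read 'b'  n6⇒n10 (fail-walked)  ** P3@[1:1]
[2] read 'b'  n10⇒n10 (fail-walked)  ** P3@[2:2]
[3] read 'a'  n10⇒n6 (fail-walked)
[4] read 'a'  n6⇒n7
[5] read 'a'  n7⇒n8  ** P1@[3:5]
[6] read 'c'  n8⇒n1 (fail-walked)
[7] read 'c'  n1⇒n1 (fail-walked)
[8] read 'a'  n1⇒n2
[9] read 'a'  n2⇒n3
[10] read 'a'  n3⇒n4  ** P1@[8:10]
[11] read 'b'  n4⇒n5  ** P0@[7:11],P2@[8:11],P3@[11:11]
[12] read 'b'  n5⇒n10 (fail-walked)  ** P3@[12:12]
[13] read 'c'  n10⇒n1 (fail-walked)
[14] read 'c'  n1⇒n1 (fail-walked)
[15] read 'c'  n1⇒n1 (fail-walked)
[16] read 'a'  n1⇒n2
[17] read 'a'  n2⇒n3
[18] read 'a'  n3⇒n4  ** P1@[16:18]
[19] read 'a'  n4⇒n8 (fail-walked)  ** P1@[17:19]
[20] read 'b'  n8⇒n9  ** P2@[17:20],P3@[20:20]
[21] read 'a'  n9⇒n6 (fail-walked)
[22] read 'a'  n6⇒n7
[23] read 'a'  n7⇒n8  ** P1@[21:23]
[24] read 'b'  n8⇒n9  ** P2@[21:24],P3@[24:24]
[25] read 'c'  n9⇒n1 (fail-walked)
[26] read 'a'  n1⇒n2
[27] read 'a'  n2⇒n3
[28] read 'a'  n3⇒n4  ** P1@[26:28]
[29] read 'b'  n4⇒n5  ** P0@[25:29],P2@[26:29],P3@[29:29]
[30] read 'c'  n5⇒n1 (fail-walked)
[31] read 'a'  n1⇒n2
[32] read 'b'  n2⇒n10 (fail-walked)  ** P3@[32:32]
[33] read 'b'  n10⇒n10 (fail-walked)  ** P3@[33:33]
[34] read 'a'  n10⇒n6 (fail-walked)
[35] read 'a'  n6⇒n7
[36] read 'a'  n7⇒n8  ** P1@[34:36]
[37] read 'b'  n8⇒n9  ** P2@[34:37],P3@[37:37]
[38] read 'a'  n9⇒n6 (fail-walked)

Matches: [[1,3],[2,3],[5,1],[10,1],[11,0],[11,2],[11,3],[12,3],[18,1],[19,1],[20,2],[20,3],[23,1],[24,2],[24,3],[28,1],[29,0],[29,2],[29,3],[32,3],[33,3],[36,1],[37,2],[37,3]]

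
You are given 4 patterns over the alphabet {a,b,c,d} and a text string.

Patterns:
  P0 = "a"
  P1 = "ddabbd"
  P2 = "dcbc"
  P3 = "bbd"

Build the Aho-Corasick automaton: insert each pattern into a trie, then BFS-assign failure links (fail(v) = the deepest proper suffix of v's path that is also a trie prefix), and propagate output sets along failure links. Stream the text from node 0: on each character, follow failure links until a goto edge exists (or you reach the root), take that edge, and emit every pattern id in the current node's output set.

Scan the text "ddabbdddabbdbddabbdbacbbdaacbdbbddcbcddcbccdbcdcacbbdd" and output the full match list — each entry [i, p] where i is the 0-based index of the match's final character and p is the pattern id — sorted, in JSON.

Build:
Trie (insert patterns):
  n0 'ε': a→1 b→11 d→2
  n1 'a': ·  ←P0
  n2 'd': c→8 d→3
  n3 'dd': a→4
  n4 'dda': b→5
  n5 'ddab': b→6
  n6 'ddabb': d→7
  n7 'ddabbd': ·  ←P1
  n8 'dc': b→9
  n9 'dcb': c→10
  n10 'dcbc': ·  ←P2
  n11 'b': b→12
  n12 'bb': d→13
  n13 'bbd': ·  ←P3

BFS fail/out derivation:
  n1('a'): parent n0 fail=0; on 'a' 0 → fail=0;  out {0}∪∅={0}
  n2('d'): parent n0 fail=0; on 'd' 0 → fail=0;  out ∅∪∅=∅
  n11('b'): parent n0 fail=0; on 'b' 0 → fail=0;  out ∅∪∅=∅
  n3('dd'): parent n2 fail=0; on 'd' 0 → fail=2;  out ∅∪∅=∅
  n8('dc'): parent n2 fail=0; on 'c' 0 → fail=0;  out ∅∪∅=∅
  n12('bb'): parent n11 fail=0; on 'b' 0 → fail=11;  out ∅∪∅=∅
  n4('dda'): parent n3 fail=2; on 'a' 2→0 → fail=1;  out ∅∪{0}={0}
  n9('dcb'): parent n8 fail=0; on 'b' 0 → fail=11;  out ∅∪∅=∅
  n13('bbd'): parent n12 fail=11; on 'd' 11→0 → fail=2;  out {3}∪∅={3}
  n5('ddab'): parent n4 fail=1; on 'b' 1→0 → fail=11;  out ∅∪∅=∅
  n10('dcbc'): parent n9 fail=11; on 'c' 11→0 → fail=0;  out {2}∪∅={2}
  n6('ddabb'): parent n5 fail=11; on 'b' 11 → fail=12;  out ∅∪∅=∅
  n7('ddabbd'): parent n6 fail=12; on 'd' 12 → fail=13;  out {1}∪{3}={1,3}

Scan:
pos 0 'd': at 2
pos 1 'd': at 3
pos 2 'a': at 4  ** P0@[2:2]
pos 3 'b': at 5
pos 4 'b': at 6
pos 5 'd': at 7  ** P1@[0:5],P3@[3:5]
pos 6 'd': at 3 ·f
pos 7 'd': at 3 ·f
pos 8 'a': at 4  ** P0@[8:8]
pos 9 'b': at 5
pos 10 'b': at 6
pos 11 'd': at 7  ** P1@[6:11],P3@[9:11]
pos 12 'b': at 11 ·f
pos 13 'd': at 2 ·f
pos 14 'd': at 3
pos 15 'a': at 4  ** P0@[15:15]
pos 16 'b': at 5
pos 17 'b': at 6
pos 18 'd': at 7  ** P1@[13:18],P3@[16:18]
pos 19 'b': at 11 ·f
pos 20 'a': at 1 ·f  ** P0@[20:20]
pos 21 'c': at 0 ·f
pos 22 'b': at 11
pos 23 'b': at 12
pos 24 'd': at 13  ** P3@[22:24]
pos 25 'a': at 1 ·f  ** P0@[25:25]
pos 26 'a': at 1 ·f  ** P0@[26:26]
pos 27 'c': at 0 ·f
pos 28 'b': at 11
pos 29 'd': at 2 ·f
pos 30 'b': at 11 ·f
pos 31 'b': at 12
pos 32 'd': at 13  ** P3@[30:32]
pos 33 'd': at 3 ·f
pos 34 'c': at 8 ·f
pos 35 'b': at 9
pos 36 'c': at 10  ** P2@[33:36]
pos 37 'd': at 2 ·f
pos 38 'd': at 3
pos 39 'c': at 8 ·f
pos 40 'b': at 9
pos 41 'c': at 10  ** P2@[38:41]
pos 42 'c': at 0 ·f
pos 43 'd': at 2
pos 44 'b': at 11 ·f
pos 45 'c': at 0 ·f
pos 46 'd': at 2
pos 47 'c': at 8
pos 48 'a': at 1 ·f  ** P0@[48:48]
pos 49 'c': at 0 ·f
pos 50 'b': at 11
pos 51 'b': at 12
pos 52 'd': at 13  ** P3@[50:52]
pos 53 'd': at 3 ·f

Matches: [[2,0],[5,1],[5,3],[8,0],[11,1],[11,3],[15,0],[18,1],[18,3],[20,0],[24,3],[25,0],[26,0],[32,3],[36,2],[41,2],[48,0],[52,3]]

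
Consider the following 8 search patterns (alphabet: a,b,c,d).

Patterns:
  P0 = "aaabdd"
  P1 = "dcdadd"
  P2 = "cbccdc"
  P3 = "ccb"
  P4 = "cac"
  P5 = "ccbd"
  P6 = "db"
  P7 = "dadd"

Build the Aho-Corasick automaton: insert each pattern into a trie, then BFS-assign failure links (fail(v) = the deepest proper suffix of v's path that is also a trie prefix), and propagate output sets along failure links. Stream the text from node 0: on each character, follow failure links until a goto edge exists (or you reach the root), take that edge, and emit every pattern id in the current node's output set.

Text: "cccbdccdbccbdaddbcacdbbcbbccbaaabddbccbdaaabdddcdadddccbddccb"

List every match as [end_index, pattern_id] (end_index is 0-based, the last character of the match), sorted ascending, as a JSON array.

Construct AC machine:
Trie (insert patterns):
  0='ε' goto a→1 c→13 d→7
  1='a' goto a→2
  2='aa' goto a→3
  3='aaa' goto b→4
  4='aaab' goto d→5
  5='aaabd' goto d→6
  6='aaabdd' goto ·  [P0 ends]
  7='d' goto a→25 b→24 c→8
  8='dc' goto d→9
  9='dcd' goto a→10
  10='dcda' goto d→11
  11='dcdad' goto d→12
  12='dcdadd' goto ·  [P1 ends]
  13='c' goto a→21 b→14 c→19
  14='cb' goto c→15
  15='cbc' goto c→16
  16='cbcc' goto d→17
  17='cbccd' goto c→18
  18='cbccdc' goto ·  [P2 ends]
  19='cc' goto b→20
  20='ccb' goto d→23  [P3 ends]
  21='ca' goto c→22
  22='cac' goto ·  [P4 ends]
  23='ccbd' goto ·  [P5 ends]
  24='db' goto ·  [P6 ends]
  25='da' goto d→26
  26='dad' goto d→27
  27='dadd' goto ·  [P7 ends]

BFS fail/out derivation:
  fail(1) 'a': from fail(0)=0 chase 'a': 0 ⇒ 0;  out=∅∪out(0)=∅
  fail(7) 'd': from fail(0)=0 chase 'd': 0 ⇒ 0;  out=∅∪out(0)=∅
  fail(13) 'c': from fail(0)=0 chase 'c': 0 ⇒ 0;  out=∅∪out(0)=∅
  fail(2) 'aa': from fail(1)=0 chase 'a': 0 ⇒ 1;  out=∅∪out(1)=∅
  fail(8) 'dc': from fail(7)=0 chase 'c': 0 ⇒ 13;  out=∅∪out(13)=∅
  fail(14) 'cb': from fail(13)=0 chase 'b': 0 ⇒ 0;  out=∅∪out(0)=∅
  fail(19) 'cc': from fail(13)=0 chase 'c': 0 ⇒ 13;  out=∅∪out(13)=∅
  fail(21) 'ca': from fail(13)=0 chase 'a': 0 ⇒ 1;  out=∅∪out(1)=∅
  fail(24) 'db': from fail(7)=0 chase 'b': 0 ⇒ 0;  out={6}∪out(0)={6}
  fail(25) 'da': from fail(7)=0 chase 'a': 0 ⇒ 1;  out=∅∪out(1)=∅
  fail(3) 'aaa': from fail(2)=1 chase 'a': 1 ⇒ 2;  out=∅∪out(2)=∅
  fail(9) 'dcd': from fail(8)=13 chase 'd': 13→0 ⇒ 7;  out=∅∪out(7)=∅
  fail(15) 'cbc': from fail(14)=0 chase 'c': 0 ⇒ 13;  out=∅∪out(13)=∅
  fail(20) 'ccb': from fail(19)=13 chase 'b': 13 ⇒ 14;  out={3}∪out(14)={3}
  fail(22) 'cac': from fail(21)=1 chase 'c': 1→0 ⇒ 13;  out={4}∪out(13)={4}
  fail(26) 'dad': from fail(25)=1 chase 'd': 1→0 ⇒ 7;  out=∅∪out(7)=∅
  fail(4) 'aaab': from fail(3)=2 chase 'b': 2→1→0 ⇒ 0;  out=∅∪out(0)=∅
  fail(10) 'dcda': from fail(9)=7 chase 'a': 7 ⇒ 25;  out=∅∪out(25)=∅
  fail(16) 'cbcc': from fail(15)=13 chase 'c': 13 ⇒ 19;  out=∅∪out(19)=∅
  fail(23) 'ccbd': from fail(20)=14 chase 'd': 14→0 ⇒ 7;  out={5}∪out(7)={5}
  fail(27) 'dadd': from fail(26)=7 chase 'd': 7→0 ⇒ 7;  out={7}∪out(7)={7}
  fail(5) 'aaabd': from fail(4)=0 chase 'd': 0 ⇒ 7;  out=∅∪out(7)=∅
  fail(11) 'dcdad': from fail(10)=25 chase 'd': 25 ⇒ 26;  out=∅∪out(26)=∅
  fail(17) 'cbccd': from fail(16)=19 chase 'd': 19→13→0 ⇒ 7;  out=∅∪out(7)=∅
  fail(6) 'aaabdd': from fail(5)=7 chase 'd': 7→0 ⇒ 7;  out={0}∪out(7)={0}
  fail(12) 'dcdadd': from fail(11)=26 chase 'd': 26 ⇒ 27;  out={1}∪out(27)={1,7}
  fail(18) 'cbccdc': from fail(17)=7 chase 'c': 7 ⇒ 8;  out={2}∪out(8)={2}

Scan:
[0] read 'c'  n0⇒n13
[1] read 'c'  n13⇒n19
[2] read 'c'  n19⇒n19 (via fail)
[3] read 'b'  n19⇒n20  → match P3@[1:3]
[4] read 'd'  n20⇒n23  → match P5@[1:4]
[5] read 'c'  n23⇒n8 (via fail)
[6] read 'c'  n8⇒n19 (via fail)
[7] read 'd'  n19⇒n7 (via fail)
[8] read 'b'  n7⇒n24  → match P6@[7:8]
[9] read 'c'  n24⇒n13 (via fail)
[10] read 'c'  n13⇒n19
[11] read 'b'  n19⇒n20  → match P3@[9:11]
[12] read 'd'  n20⇒n23  → match P5@[9:12]
[13] read 'a'  n23⇒n25 (via fail)
[14] read 'd'  n25⇒n26
[15] read 'd'  n26⇒n27  → match P7@[12:15]
[16] read 'b'  n27⇒n24 (via fail)  → match P6@[15:16]
[17] read 'c'  n24⇒n13 (via fail)
[18] read 'a'  n13⇒n21
[19] read 'c'  n21⇒n22  → match P4@[17:19]
[20] read 'd'  n22⇒n7 (via fail)
[21] read 'b'  n7⇒n24  → match P6@[20:21]
[22] read 'b'  n24⇒n0 (via fail)
[23] read 'c'  n0⇒n13
[24] read 'b'  n13⇒n14
[25] read 'b'  n14⇒n0 (via fail)
[26] read 'c'  n0⇒n13
[27] read 'c'  n13⇒n19
[28] read 'b'  n19⇒n20  → match P3@[26:28]
[29] read 'a'  n20⇒n1 (via fail)
[30] read 'a'  n1⇒n2
[31] read 'a'  n2⇒n3
[32] read 'b'  n3⇒n4
[33] read 'd'  n4⇒n5
[34] read 'd'  n5⇒n6  → match P0@[29:34]
[35] read 'b'  n6⇒n24 (via fail)  → match P6@[34:35]
[36] read 'c'  n24⇒n13 (via fail)
[37] read 'c'  n13⇒n19
[38] read 'b'  n19⇒n20  → match P3@[36:38]
[39] read 'd'  n20⇒n23  → match P5@[36:39]
[40] read 'a'  n23⇒n25 (via fail)
[41] read 'a'  n25⇒n2 (via fail)
[42] read 'a'  n2⇒n3
[43] read 'b'  n3⇒n4
[44] read 'd'  n4⇒n5
[45] read 'd'  n5⇒n6  → match P0@[40:45]
[46] read 'd'  n6⇒n7 (via fail)
[47] read 'c'  n7⇒n8
[48] read 'd'  n8⇒n9
[49] read 'a'  n9⇒n10
[50] read 'd'  n10⇒n11
[51] read 'd'  n11⇒n12  → match P1@[46:51],P7@[48:51]
[52] read 'd'  n12⇒n7 (via fail)
[53] read 'c'  n7⇒n8
[54] read 'c'  n8⇒n19 (via fail)
[55] read 'b'  n19⇒n20  → match P3@[53:55]
[56] read 'd'  n20⇒n23  → match P5@[53:56]
[57] read 'd'  n23⇒n7 (via fail)
[58] read 'c'  n7⇒n8
[59] read 'c'  n8⇒n19 (via fail)
[60] read 'b'  n19⇒n20  → match P3@[58:60]

Result: [[3,3],[4,5],[8,6],[11,3],[12,5],[15,7],[16,6],[19,4],[21,6],[28,3],[34,0],[35,6],[38,3],[39,5],[45,0],[51,1],[51,7],[55,3],[56,5],[60,3]]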